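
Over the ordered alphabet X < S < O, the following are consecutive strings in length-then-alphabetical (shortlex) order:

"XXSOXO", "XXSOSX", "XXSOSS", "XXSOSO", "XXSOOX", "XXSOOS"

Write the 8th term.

XXOXXX

Stepping forward 2 times from XXSOOS: XXSOOS → XXSOOO, then the target.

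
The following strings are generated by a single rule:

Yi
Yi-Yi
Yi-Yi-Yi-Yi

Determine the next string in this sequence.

Yi-Yi-Yi-Yi-Yi-Yi-Yi-Yi

s(k+1) = s(k)·-·s(k) — each term doubles the last with '-' between the halves.
So the next term is two copies of Yi-Yi-Yi-Yi with '-' between the halves.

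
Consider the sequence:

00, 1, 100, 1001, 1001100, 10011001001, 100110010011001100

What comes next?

10011001001100110010011001001

From term 3 onward, concatenate the last term with the second-to-last: 1·00 = 100, 100·1 = 1001, …
So term 8 is 100110010011001100·10011001001.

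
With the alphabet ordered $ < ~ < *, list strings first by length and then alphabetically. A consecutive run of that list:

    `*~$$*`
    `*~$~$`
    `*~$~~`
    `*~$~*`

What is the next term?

Find the rightmost character of *~$~* below *, bump it to the next letter, and reset everything to its right to $.

*~$*$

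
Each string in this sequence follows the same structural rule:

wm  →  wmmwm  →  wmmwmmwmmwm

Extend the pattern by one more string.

Each string is two copies of the previous one joined by 'm'.
Doubling wmmwmmwmmwm with 'm' between the halves:

wmmwmmwmmwmmwmmwmmwmmwm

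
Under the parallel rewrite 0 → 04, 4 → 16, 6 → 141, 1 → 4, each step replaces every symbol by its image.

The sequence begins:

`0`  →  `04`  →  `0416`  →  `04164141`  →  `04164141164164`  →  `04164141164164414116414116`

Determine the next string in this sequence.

0416414116416441411641411616416441411641644141

φ(04164141164164414116414116) expands symbol-by-symbol to 04 16 4 141 16 4 16 4 4 141 16 4 141 16 16 4 16 4 4 141 16 4 16 4 4 141; joining the 26 pieces gives the next term.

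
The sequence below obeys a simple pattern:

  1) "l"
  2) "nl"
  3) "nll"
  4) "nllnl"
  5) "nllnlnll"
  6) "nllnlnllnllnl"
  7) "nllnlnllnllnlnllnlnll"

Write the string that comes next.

From term 3 onward, concatenate the last term with the second-to-last: nl·l = nll, nll·nl = nllnl, …
The next term joins nllnlnllnllnlnllnlnll and nllnlnllnllnl.

nllnlnllnllnlnllnlnllnllnlnllnllnl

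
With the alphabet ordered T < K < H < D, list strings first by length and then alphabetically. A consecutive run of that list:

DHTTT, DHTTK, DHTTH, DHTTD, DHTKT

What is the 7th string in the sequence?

Stepping forward 2 times from DHTKT: DHTKT → DHTKK, then the target.

DHTKH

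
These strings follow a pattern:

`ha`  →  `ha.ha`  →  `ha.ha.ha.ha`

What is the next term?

ha.ha.ha.ha.ha.ha.ha.ha

Each string is two copies of the previous one joined by '.'.
One more doubling of ha.ha.ha.ha gives the answer.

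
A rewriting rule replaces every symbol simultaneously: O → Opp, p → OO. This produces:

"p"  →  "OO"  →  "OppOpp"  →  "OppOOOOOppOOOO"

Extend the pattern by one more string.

OppOOOOOppOppOppOppOppOOOOOppOppOppOpp

Applying the rule to each of the 14 symbols of OppOOOOOppOOOO gives the pieces Opp OO OO Opp Opp Opp Opp Opp OO OO Opp Opp Opp Opp, which concatenate to the answer.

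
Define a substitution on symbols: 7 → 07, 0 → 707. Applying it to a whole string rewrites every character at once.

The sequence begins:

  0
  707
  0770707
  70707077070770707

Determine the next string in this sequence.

07707077070770707077070770707077070770707

φ(70707077070770707) expands symbol-by-symbol to 07 707 07 707 07 707 07 07 707 07 707 07 07 707 07 707 07; joining the 17 pieces gives the next term.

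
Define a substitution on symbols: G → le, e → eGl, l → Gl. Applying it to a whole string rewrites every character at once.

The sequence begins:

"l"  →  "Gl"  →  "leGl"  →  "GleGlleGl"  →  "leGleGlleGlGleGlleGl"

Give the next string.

Applying the rule to each of the 20 symbols of leGleGlleGlGleGlleGl gives the pieces Gl eGl le Gl eGl le Gl Gl eGl le Gl le Gl eGl le Gl Gl eGl le Gl, which concatenate to the answer.

GleGlleGleGlleGlGleGlleGlleGleGlleGlGleGlleGl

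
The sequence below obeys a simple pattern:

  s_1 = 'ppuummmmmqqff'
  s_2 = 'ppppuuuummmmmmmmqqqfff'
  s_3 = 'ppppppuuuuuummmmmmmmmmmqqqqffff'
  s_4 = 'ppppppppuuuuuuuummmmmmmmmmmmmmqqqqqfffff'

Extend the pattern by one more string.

ppppppppppuuuuuuuuuummmmmmmmmmmmmmmmmqqqqqqffffff

Each string has the form p^{2n} u^{2n} m^{3n+2} q^{n+1} f^{n+1} (n = 1, 2, …).
For the next term, n = 5, so the run lengths are 10, 10, 17, 6, 6.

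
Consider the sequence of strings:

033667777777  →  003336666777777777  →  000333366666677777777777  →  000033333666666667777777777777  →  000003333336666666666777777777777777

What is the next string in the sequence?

Term n consists of n-1 0's, followed by n 3's, followed by 2n-2 6's, followed by 2n+3 7's, where the shown terms are n = 2, 3, 4, 5, 6.
At n = 7 the blocks have lengths 6, 7, 12, 17.

000000333333366666666666677777777777777777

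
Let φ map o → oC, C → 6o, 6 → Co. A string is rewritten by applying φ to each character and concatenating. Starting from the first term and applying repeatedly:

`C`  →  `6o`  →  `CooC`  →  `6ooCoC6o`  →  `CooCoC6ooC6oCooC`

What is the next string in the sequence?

Rewriting the 16 symbols of CooCoC6ooC6oCooC one by one yields 6o oC oC 6o oC 6o Co oC oC 6o Co oC 6o oC oC 6o; concatenated:

6ooCoC6ooC6oCooCoC6oCooC6ooCoC6o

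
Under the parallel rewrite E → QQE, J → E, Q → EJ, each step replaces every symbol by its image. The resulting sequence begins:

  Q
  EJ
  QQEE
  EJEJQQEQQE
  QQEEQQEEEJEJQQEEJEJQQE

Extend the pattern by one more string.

Rewriting the 22 symbols of QQEEQQEEEJEJQQEEJEJQQE one by one yields EJ EJ QQE QQE EJ EJ QQE QQE QQE E QQE E EJ EJ QQE QQE E QQE E EJ EJ QQE; concatenated:

EJEJQQEQQEEJEJQQEQQEQQEEQQEEEJEJQQEQQEEQQEEEJEJQQE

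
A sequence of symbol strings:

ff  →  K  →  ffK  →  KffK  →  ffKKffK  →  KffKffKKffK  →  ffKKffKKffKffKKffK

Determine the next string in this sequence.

KffKffKKffKffKKffKKffKffKKffK

Each term (from the third on) is the two preceding terms concatenated in order: term 3 = ff·K = ffK.
Continuing: KffKffKKffK · ffKKffKKffKffKKffK gives term 8.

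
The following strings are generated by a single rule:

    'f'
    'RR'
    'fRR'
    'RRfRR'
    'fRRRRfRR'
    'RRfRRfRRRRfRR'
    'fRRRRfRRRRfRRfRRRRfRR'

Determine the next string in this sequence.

RRfRRfRRRRfRRfRRRRfRRRRfRRfRRRRfRR

This is a Fibonacci-style word recurrence s(k) = s(k−2)·s(k−1): e.g. f·RR = fRR.
Continuing: RRfRRfRRRRfRR · fRRRRfRRRRfRRfRRRRfRR gives term 8.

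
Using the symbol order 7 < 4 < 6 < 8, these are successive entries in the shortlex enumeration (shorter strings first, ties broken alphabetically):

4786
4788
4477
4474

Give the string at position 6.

4478

Advancing 2 positions from 4474 through 4474 → 4476 reaches term 6.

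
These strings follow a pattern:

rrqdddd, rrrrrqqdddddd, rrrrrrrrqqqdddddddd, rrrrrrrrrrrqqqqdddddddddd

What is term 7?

rrrrrrrrrrrrrrrrrrrrqqqqqqqdddddddddddddddd

Reading off run lengths: r runs 2, 5, 8, 11; q runs 1, 2, 3, 4; d runs 4, 6, 8, 10 — each is linear in n (n = 1, 2, …).
For term 7, n = 7, so the run lengths are 20, 7, 16.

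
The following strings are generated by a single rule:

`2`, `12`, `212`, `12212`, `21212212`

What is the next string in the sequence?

From term 3 onward, concatenate the second-to-last term with the last: 2·12 = 212, 12·212 = 12212, …
Continuing: 12212 · 21212212 gives term 6.

1221221212212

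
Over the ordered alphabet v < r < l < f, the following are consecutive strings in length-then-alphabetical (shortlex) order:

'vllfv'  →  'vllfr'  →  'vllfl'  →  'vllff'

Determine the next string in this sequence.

vlfvv

Find the rightmost character of vllff below f, bump it to the next letter, and reset everything to its right to v.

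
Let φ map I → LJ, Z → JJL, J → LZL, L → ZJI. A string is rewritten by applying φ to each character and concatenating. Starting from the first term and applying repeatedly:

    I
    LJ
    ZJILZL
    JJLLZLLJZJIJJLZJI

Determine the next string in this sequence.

LZLLZLZJIZJIJJLZJIZJILZLJJLLZLLJLZLLZLZJIJJLLZLLJ

Replace each of the 17 characters of JJLLZLLJZJIJJLZJI in place — LZL LZL ZJI ZJI JJL ZJI ZJI LZL JJL LZL LJ LZL LZL ZJI JJL LZL LJ — and concatenate.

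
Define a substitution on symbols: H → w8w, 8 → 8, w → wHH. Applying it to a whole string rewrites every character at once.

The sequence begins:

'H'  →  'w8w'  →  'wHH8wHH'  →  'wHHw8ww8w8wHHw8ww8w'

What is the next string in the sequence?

Rewriting the 19 symbols of wHHw8ww8w8wHHw8ww8w one by one yields wHH w8w w8w wHH 8 wHH wHH 8 wHH 8 wHH w8w w8w wHH 8 wHH wHH 8 wHH; concatenated:

wHHw8ww8wwHH8wHHwHH8wHH8wHHw8ww8wwHH8wHHwHH8wHH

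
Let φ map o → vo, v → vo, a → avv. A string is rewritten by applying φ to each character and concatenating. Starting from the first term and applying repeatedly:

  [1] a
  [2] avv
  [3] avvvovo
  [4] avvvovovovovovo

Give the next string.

Rewriting the 15 symbols of avvvovovovovovo one by one yields avv vo vo vo vo vo vo vo vo vo vo vo vo vo vo; concatenated:

avvvovovovovovovovovovovovovovo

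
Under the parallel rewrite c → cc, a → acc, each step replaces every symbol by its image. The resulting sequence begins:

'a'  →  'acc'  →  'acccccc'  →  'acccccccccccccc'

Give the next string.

Rewriting the 15 symbols of acccccccccccccc one by one yields acc cc cc cc cc cc cc cc cc cc cc cc cc cc cc; concatenated:

acccccccccccccccccccccccccccccc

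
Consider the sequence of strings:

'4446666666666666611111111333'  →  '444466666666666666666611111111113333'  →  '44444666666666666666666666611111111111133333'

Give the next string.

Reading off run lengths: 4 runs 3, 4, 5; 6 runs 14, 18, 22; 1 runs 8, 10, 12; 3 runs 3, 4, 5 — each is linear in n, where the shown terms are n = 3, 4, 5.
For the next term, n = 6, so the run lengths are 6, 26, 14, 6.

4444446666666666666666666666666611111111111111333333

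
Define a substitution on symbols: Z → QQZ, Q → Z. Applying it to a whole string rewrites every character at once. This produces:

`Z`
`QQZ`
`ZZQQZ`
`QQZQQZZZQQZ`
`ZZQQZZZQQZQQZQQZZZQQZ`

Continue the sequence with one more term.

QQZQQZZZQQZQQZQQZZZQQZZZQQZZZQQZQQZQQZZZQQZ

φ(ZZQQZZZQQZQQZQQZZZQQZ) expands symbol-by-symbol to QQZ QQZ Z Z QQZ QQZ QQZ Z Z QQZ Z Z QQZ Z Z QQZ QQZ QQZ Z Z QQZ; joining the 21 pieces gives the next term.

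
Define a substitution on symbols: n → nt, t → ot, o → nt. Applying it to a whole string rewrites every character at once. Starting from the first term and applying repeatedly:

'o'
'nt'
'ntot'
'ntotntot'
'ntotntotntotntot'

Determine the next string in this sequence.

φ(ntotntotntotntot) expands symbol-by-symbol to nt ot nt ot nt ot nt ot nt ot nt ot nt ot nt ot; joining the 16 pieces gives the next term.

ntotntotntotntotntotntotntotntot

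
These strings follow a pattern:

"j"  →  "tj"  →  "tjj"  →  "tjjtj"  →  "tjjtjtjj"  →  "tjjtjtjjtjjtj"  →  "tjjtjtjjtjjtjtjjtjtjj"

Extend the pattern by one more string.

tjjtjtjjtjjtjtjjtjtjjtjjtjtjjtjjtj

This is a Fibonacci-style word recurrence s(k) = s(k−1)·s(k−2): e.g. tj·j = tjj.
Continuing: tjjtjtjjtjjtjtjjtjtjj · tjjtjtjjtjjtj gives term 8.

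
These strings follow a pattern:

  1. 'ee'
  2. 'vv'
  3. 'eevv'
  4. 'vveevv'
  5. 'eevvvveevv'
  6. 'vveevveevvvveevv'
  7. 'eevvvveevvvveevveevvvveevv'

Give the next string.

This is a Fibonacci-style word recurrence s(k) = s(k−2)·s(k−1): e.g. ee·vv = eevv.
Continuing: vveevveevvvveevv · eevvvveevvvveevveevvvveevv gives term 8.

vveevveevvvveevveevvvveevvvveevveevvvveevv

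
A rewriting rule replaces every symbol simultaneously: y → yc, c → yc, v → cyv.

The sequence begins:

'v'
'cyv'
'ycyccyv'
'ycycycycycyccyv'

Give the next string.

φ(ycycycycycyccyv) expands symbol-by-symbol to yc yc yc yc yc yc yc yc yc yc yc yc yc yc cyv; joining the 15 pieces gives the next term.

ycycycycycycycycycycycycycyccyv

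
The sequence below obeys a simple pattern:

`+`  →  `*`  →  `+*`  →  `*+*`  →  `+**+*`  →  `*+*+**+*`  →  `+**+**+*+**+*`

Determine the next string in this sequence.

This is a Fibonacci-style word recurrence s(k) = s(k−2)·s(k−1): e.g. +·* = +*.
The next term joins *+*+**+* and +**+**+*+**+*.

*+*+**+*+**+**+*+**+*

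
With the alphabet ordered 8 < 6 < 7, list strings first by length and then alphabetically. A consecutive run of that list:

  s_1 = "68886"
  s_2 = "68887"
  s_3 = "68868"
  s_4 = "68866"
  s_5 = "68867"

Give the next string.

Treat 68867 as a base-3 numeral over the given alphabet and add one, carrying through any trailing 7's.

68878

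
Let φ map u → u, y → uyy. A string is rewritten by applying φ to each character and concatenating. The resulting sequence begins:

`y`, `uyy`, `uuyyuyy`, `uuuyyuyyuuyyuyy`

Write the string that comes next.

Rewriting the 15 symbols of uuuyyuyyuuyyuyy one by one yields u u u uyy uyy u uyy uyy u u uyy uyy u uyy uyy; concatenated:

uuuuyyuyyuuyyuyyuuuyyuyyuuyyuyy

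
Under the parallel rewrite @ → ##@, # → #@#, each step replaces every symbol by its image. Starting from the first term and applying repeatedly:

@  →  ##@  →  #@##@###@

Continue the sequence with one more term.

Apply φ to #@##@###@ symbol by symbol: #→#@#, @→##@, #→#@#, #→#@#, @→##@, #→#@#, #→#@#, #→#@#, @→##@; joined: #@# ##@ #@# #@# ##@ #@# #@# #@# ##@.

#@###@#@##@###@#@##@##@###@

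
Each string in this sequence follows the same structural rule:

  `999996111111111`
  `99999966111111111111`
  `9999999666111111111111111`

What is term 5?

Term n consists of n+3 9's, followed by n-1 6's, followed by 3n+3 1's, where the shown terms are n = 2, 3, 4.
Setting n = 6 gives 9, 5, 21 characters in each block.

99999999966666111111111111111111111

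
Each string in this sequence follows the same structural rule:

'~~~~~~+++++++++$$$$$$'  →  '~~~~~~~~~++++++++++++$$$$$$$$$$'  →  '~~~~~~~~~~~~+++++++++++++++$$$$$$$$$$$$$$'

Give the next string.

~~~~~~~~~~~~~~~++++++++++++++++++$$$$$$$$$$$$$$$$$$

Each string has the form ~^{3n} +^{3n+3} $^{4n-2}, where the shown terms are n = 2, 3, 4.
Setting n = 5 gives 15, 18, 18 characters in each block.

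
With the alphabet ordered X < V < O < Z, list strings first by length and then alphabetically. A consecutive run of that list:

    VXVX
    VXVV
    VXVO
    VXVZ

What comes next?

The successor of VXVZ increments the rightmost position that isn't already Z and resets every position after it to X.

VXOX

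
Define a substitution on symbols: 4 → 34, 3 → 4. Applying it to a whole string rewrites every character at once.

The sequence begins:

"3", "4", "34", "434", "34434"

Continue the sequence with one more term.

Rewriting each symbol of 34434: 3→4, 4→34, 4→34, 3→4, 4→34, which concatenates to 4 34 34 4 34.

43434434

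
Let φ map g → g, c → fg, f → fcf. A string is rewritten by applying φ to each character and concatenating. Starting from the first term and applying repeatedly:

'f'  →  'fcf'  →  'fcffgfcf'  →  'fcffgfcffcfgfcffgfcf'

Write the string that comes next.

Rewriting the 20 symbols of fcffgfcffcfgfcffgfcf one by one yields fcf fg fcf fcf g fcf fg fcf fcf fg fcf g fcf fg fcf fcf g fcf fg fcf; concatenated:

fcffgfcffcfgfcffgfcffcffgfcfgfcffgfcffcfgfcffgfcf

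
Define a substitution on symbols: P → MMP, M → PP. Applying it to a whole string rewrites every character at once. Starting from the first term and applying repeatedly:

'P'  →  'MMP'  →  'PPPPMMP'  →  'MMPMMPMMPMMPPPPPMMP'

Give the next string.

PPPPMMPPPPPMMPPPPPMMPPPPPMMPMMPMMPMMPMMPPPPPMMP

Replace each of the 19 characters of MMPMMPMMPMMPPPPPMMP in place — PP PP MMP PP PP MMP PP PP MMP PP PP MMP MMP MMP MMP MMP PP PP MMP — and concatenate.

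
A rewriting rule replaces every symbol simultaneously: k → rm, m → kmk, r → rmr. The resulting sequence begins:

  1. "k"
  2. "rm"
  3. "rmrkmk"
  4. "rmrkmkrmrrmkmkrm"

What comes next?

rmrkmkrmrrmkmkrmrmrkmkrmrrmrkmkrmkmkrmrmrkmk

φ(rmrkmkrmrrmkmkrm) expands symbol-by-symbol to rmr kmk rmr rm kmk rm rmr kmk rmr rmr kmk rm kmk rm rmr kmk; joining the 16 pieces gives the next term.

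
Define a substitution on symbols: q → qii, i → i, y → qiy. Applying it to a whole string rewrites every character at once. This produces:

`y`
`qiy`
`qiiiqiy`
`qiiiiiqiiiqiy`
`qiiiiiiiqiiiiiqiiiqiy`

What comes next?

qiiiiiiiiiqiiiiiiiqiiiiiqiiiqiy

φ(qiiiiiiiqiiiiiqiiiqiy) expands symbol-by-symbol to qii i i i i i i i qii i i i i i qii i i i qii i qiy; joining the 21 pieces gives the next term.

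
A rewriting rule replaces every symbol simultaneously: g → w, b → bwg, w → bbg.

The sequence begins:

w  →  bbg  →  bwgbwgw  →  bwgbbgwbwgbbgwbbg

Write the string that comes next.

Rewriting the 17 symbols of bwgbbgwbwgbbgwbbg one by one yields bwg bbg w bwg bwg w bbg bwg bbg w bwg bwg w bbg bwg bwg w; concatenated:

bwgbbgwbwgbwgwbbgbwgbbgwbwgbwgwbbgbwgbwgw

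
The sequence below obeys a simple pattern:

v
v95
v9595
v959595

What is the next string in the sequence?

Each term is the previous one with 95 appended.
So the next term is v959595·95.

v95959595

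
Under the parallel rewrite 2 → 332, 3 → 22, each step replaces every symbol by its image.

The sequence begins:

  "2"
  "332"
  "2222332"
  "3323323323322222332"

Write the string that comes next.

Replace each of the 19 characters of 3323323323322222332 in place — 22 22 332 22 22 332 22 22 332 22 22 332 332 332 332 332 22 22 332 — and concatenate.

22223322222332222233222223323323323323322222332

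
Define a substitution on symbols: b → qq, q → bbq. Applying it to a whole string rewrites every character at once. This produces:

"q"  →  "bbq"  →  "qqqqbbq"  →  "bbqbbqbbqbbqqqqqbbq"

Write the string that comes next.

φ(bbqbbqbbqbbqqqqqbbq) expands symbol-by-symbol to qq qq bbq qq qq bbq qq qq bbq qq qq bbq bbq bbq bbq bbq qq qq bbq; joining the 19 pieces gives the next term.

qqqqbbqqqqqbbqqqqqbbqqqqqbbqbbqbbqbbqbbqqqqqbbq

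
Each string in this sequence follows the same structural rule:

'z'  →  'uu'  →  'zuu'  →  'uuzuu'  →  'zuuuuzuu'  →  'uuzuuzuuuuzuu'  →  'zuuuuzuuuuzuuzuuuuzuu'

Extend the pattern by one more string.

uuzuuzuuuuzuuzuuuuzuuuuzuuzuuuuzuu

This is a Fibonacci-style word recurrence s(k) = s(k−2)·s(k−1): e.g. z·uu = zuu.
Continuing: uuzuuzuuuuzuu · zuuuuzuuuuzuuzuuuuzuu gives term 8.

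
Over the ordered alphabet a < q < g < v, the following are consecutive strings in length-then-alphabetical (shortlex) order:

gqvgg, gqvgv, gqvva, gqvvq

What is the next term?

gqvvg

Treat gqvvq as a base-4 numeral over the given alphabet and add one, carrying through any trailing v's.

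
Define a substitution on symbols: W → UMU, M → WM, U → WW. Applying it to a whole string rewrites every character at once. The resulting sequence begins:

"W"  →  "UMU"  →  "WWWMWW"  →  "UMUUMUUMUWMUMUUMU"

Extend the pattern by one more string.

φ(UMUUMUUMUWMUMUUMU) expands symbol-by-symbol to WW WM WW WW WM WW WW WM WW UMU WM WW WM WW WW WM WW; joining the 17 pieces gives the next term.

WWWMWWWWWMWWWWWMWWUMUWMWWWMWWWWWMWW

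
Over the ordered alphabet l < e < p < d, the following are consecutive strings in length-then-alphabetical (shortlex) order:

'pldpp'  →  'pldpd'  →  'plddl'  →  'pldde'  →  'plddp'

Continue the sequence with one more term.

The successor of plddp increments the rightmost position that isn't already d and resets every position after it to l.

plddd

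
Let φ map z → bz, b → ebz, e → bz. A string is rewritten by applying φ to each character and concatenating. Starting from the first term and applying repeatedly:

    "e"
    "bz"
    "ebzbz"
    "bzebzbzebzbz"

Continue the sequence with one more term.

Expanding bzebzbzebzbz: b→ebz, z→bz, e→bz, b→ebz, z→bz, b→ebz, z→bz, e→bz, b→ebz, z→bz, b→ebz, z→bz. Concatenated: ebz bz bz ebz bz ebz bz bz ebz bz ebz bz.

ebzbzbzebzbzebzbzbzebzbzebzbz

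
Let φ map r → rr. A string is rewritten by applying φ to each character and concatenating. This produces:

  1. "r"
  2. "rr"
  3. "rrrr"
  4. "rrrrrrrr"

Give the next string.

rrrrrrrrrrrrrrrr

Expanding rrrrrrrr: r→rr, r→rr, r→rr, r→rr, r→rr, r→rr, r→rr, r→rr. Concatenated: rr rr rr rr rr rr rr rr.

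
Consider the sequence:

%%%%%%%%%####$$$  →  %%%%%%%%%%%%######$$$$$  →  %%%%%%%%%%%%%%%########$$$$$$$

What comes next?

Each string has the form %^{3n+3} #^{2n} $^{2n-1}, where the shown terms are n = 2, 3, 4.
At n = 5 the blocks have lengths 18, 10, 9.

%%%%%%%%%%%%%%%%%%##########$$$$$$$$$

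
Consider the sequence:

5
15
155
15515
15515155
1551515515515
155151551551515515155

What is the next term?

1551515515515155151551551515515515

From term 3 onward, concatenate the last term with the second-to-last: 15·5 = 155, 155·15 = 15515, …
So term 8 is 155151551551515515155·1551515515515.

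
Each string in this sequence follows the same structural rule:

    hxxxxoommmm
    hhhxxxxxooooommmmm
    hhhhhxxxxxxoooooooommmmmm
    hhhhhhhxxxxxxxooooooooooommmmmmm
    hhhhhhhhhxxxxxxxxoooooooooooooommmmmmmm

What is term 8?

hhhhhhhhhhhhhhhxxxxxxxxxxxooooooooooooooooooooooommmmmmmmmmm

The n-th term is 2n-1 h's then n+3 x's then 3n-1 o's then n+3 m's (n = 1, 2, …).
At n = 8 the blocks have lengths 15, 11, 23, 11.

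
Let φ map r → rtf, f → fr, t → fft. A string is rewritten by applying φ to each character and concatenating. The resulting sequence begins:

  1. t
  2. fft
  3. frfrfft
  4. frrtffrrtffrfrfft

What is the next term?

Rewriting the 17 symbols of frrtffrrtffrfrfft one by one yields fr rtf rtf fft fr fr rtf rtf fft fr fr rtf fr rtf fr fr fft; concatenated:

frrtfrtffftfrfrrtfrtffftfrfrrtffrrtffrfrfft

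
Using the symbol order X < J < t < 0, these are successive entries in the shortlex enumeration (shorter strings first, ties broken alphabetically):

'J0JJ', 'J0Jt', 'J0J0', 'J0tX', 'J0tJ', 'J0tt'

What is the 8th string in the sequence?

Advancing 2 positions from J0tt through J0tt → J0t0 reaches term 8.

J00X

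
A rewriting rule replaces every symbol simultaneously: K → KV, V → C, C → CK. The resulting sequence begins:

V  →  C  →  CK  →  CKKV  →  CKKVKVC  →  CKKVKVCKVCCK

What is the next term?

Expanding CKKVKVCKVCCK: C→CK, K→KV, K→KV, V→C, K→KV, V→C, C→CK, K→KV, V→C, C→CK, C→CK, K→KV. Concatenated: CK KV KV C KV C CK KV C CK CK KV.

CKKVKVCKVCCKKVCCKCKKV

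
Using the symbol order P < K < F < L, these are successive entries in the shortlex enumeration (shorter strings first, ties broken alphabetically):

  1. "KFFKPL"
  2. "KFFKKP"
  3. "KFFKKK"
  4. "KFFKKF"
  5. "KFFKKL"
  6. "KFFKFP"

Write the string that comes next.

Find the rightmost character of KFFKFP below L, bump it to the next letter, and reset everything to its right to P.

KFFKFK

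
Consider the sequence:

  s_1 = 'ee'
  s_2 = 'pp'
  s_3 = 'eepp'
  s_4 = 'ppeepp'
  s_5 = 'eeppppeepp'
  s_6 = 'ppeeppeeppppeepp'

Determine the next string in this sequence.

Each term (from the third on) is the two preceding terms concatenated in order: term 3 = ee·pp = eepp.
The next term joins eeppppeepp and ppeeppeeppppeepp.

eeppppeeppppeeppeeppppeepp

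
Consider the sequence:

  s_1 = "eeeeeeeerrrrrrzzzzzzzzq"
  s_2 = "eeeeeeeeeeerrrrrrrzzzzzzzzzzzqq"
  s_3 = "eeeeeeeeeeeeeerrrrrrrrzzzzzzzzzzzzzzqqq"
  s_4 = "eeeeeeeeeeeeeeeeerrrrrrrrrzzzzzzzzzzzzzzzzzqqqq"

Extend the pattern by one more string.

eeeeeeeeeeeeeeeeeeeerrrrrrrrrrzzzzzzzzzzzzzzzzzzzzqqqqq

Term n consists of 3n-1 e's, followed by n+3 r's, followed by 3n-1 z's, followed by n-2 q's, where the shown terms are n = 3, 4, 5, 6.
For the next term, n = 7, so the run lengths are 20, 10, 20, 5.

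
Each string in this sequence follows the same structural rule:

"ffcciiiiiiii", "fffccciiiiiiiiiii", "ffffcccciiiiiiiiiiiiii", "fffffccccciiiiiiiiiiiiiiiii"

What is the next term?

ffffffcccccciiiiiiiiiiiiiiiiiiii

Reading off run lengths: f runs 2, 3, 4, 5; c runs 2, 3, 4, 5; i runs 8, 11, 14, 17 — each is linear in n, where the shown terms are n = 2, 3, 4, 5.
For the next term, n = 6, so the run lengths are 6, 6, 20.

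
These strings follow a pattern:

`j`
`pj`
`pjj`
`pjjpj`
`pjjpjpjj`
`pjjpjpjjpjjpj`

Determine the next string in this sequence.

From term 3 onward, concatenate the last term with the second-to-last: pj·j = pjj, pjj·pj = pjjpj, …
So term 7 is pjjpjpjjpjjpj·pjjpjpjj.

pjjpjpjjpjjpjpjjpjpjj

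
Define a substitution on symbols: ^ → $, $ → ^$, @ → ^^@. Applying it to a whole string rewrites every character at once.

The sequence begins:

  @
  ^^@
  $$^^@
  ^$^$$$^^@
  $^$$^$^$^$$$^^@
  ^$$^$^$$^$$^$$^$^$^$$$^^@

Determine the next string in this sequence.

Rewriting the 25 symbols of ^$$^$^$$^$$^$$^$^$^$$$^^@ one by one yields $ ^$ ^$ $ ^$ $ ^$ ^$ $ ^$ ^$ $ ^$ ^$ $ ^$ $ ^$ $ ^$ ^$ ^$ $ $ ^^@; concatenated:

$^$^$$^$$^$^$$^$^$$^$^$$^$$^$$^$^$^$$$^^@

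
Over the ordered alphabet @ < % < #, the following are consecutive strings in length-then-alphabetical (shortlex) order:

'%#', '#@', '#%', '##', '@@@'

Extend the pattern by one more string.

Find the rightmost character of @@@ below #, bump it to the next letter, and reset everything to its right to @.

@@%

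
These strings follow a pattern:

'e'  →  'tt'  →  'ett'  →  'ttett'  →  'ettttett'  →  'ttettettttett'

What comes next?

Each term (from the third on) is the two preceding terms concatenated in order: term 3 = e·tt = ett.
So term 7 is ettttett·ttettettttett.

ettttettttettettttett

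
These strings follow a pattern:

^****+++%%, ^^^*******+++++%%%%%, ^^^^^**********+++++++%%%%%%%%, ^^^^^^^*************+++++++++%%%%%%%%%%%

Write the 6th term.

^^^^^^^^^^^*******************+++++++++++++%%%%%%%%%%%%%%%%%

Each string has the form ^^{2n-1} *^{3n+1} +^{2n+1} %^{3n-1} (n = 1, 2, …).
At n = 6 the blocks have lengths 11, 19, 13, 17.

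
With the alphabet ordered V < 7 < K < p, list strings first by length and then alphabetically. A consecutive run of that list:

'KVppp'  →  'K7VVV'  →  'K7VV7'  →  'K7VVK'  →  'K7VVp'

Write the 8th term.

Advancing 3 positions from K7VVp through K7VVp → K7V7V → K7V77 reaches term 8.

K7V7K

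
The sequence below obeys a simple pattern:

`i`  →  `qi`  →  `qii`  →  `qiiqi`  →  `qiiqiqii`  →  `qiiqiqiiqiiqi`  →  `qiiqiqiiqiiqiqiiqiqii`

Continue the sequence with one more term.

qiiqiqiiqiiqiqiiqiqiiqiiqiqiiqiiqi

Each term (from the third on) is the previous term followed by the one before it: term 3 = qi·i = qii.
Continuing: qiiqiqiiqiiqiqiiqiqii · qiiqiqiiqiiqi gives term 8.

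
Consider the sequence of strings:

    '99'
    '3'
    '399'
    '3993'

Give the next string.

3993399

Each term (from the third on) is the previous term followed by the one before it: term 3 = 3·99 = 399.
Continuing: 3993 · 399 gives term 5.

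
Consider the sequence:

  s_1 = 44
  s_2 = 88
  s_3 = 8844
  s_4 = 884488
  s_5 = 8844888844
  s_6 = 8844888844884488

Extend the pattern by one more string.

This is a Fibonacci-style word recurrence s(k) = s(k−1)·s(k−2): e.g. 88·44 = 8844.
So term 7 is 8844888844884488·8844888844.

88448888448844888844888844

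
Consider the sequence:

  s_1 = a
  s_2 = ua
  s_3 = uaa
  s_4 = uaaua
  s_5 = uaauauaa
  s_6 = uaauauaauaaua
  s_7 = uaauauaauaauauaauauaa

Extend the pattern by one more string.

uaauauaauaauauaauauaauaauauaauaaua

Each term (from the third on) is the previous term followed by the one before it: term 3 = ua·a = uaa.
The next term joins uaauauaauaauauaauauaa and uaauauaauaaua.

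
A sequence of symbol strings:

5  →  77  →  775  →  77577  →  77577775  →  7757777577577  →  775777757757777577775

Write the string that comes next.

This is a Fibonacci-style word recurrence s(k) = s(k−1)·s(k−2): e.g. 77·5 = 775.
Continuing: 775777757757777577775 · 7757777577577 gives term 8.

7757777577577775777757757777577577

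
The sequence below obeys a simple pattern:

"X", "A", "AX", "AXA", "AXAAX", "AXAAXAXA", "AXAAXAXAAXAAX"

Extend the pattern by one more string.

This is a Fibonacci-style word recurrence s(k) = s(k−1)·s(k−2): e.g. A·X = AX.
The next term joins AXAAXAXAAXAAX and AXAAXAXA.

AXAAXAXAAXAAXAXAAXAXA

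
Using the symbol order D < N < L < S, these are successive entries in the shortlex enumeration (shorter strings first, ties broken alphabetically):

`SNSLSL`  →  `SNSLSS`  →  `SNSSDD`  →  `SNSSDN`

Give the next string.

The successor of SNSSDN increments the rightmost position that isn't already S and resets every position after it to D.

SNSSDL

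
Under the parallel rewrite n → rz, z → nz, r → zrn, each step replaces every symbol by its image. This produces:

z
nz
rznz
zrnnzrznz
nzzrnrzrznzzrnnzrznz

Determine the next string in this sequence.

Replace each of the 20 characters of nzzrnrzrznzzrnnzrznz in place — rz nz nz zrn rz zrn nz zrn nz rz nz nz zrn rz rz nz zrn nz rz nz — and concatenate.

rznznzzrnrzzrnnzzrnnzrznznzzrnrzrznzzrnnzrznz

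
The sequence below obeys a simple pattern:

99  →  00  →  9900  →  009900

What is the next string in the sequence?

This is a Fibonacci-style word recurrence s(k) = s(k−2)·s(k−1): e.g. 99·00 = 9900.
The next term joins 9900 and 009900.

9900009900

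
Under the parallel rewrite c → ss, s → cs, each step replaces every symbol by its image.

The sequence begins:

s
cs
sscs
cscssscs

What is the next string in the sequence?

sscssscscscssscs

Apply φ to cscssscs symbol by symbol: c→ss, s→cs, c→ss, s→cs, s→cs, s→cs, c→ss, s→cs; joined: ss cs ss cs cs cs ss cs.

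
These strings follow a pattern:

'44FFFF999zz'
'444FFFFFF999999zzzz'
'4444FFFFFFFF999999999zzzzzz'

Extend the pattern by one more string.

The n-th term is n+1 4's then 2n+2 F's then 3n 9's then 2n z's (n = 1, 2, …).
For the next term, n = 4, so the run lengths are 5, 10, 12, 8.

44444FFFFFFFFFF999999999999zzzzzzzz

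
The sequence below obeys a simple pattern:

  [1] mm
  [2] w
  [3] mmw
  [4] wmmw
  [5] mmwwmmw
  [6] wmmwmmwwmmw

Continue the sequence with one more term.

Each term (from the third on) is the two preceding terms concatenated in order: term 3 = mm·w = mmw.
Continuing: mmwwmmw · wmmwmmwwmmw gives term 7.

mmwwmmwwmmwmmwwmmw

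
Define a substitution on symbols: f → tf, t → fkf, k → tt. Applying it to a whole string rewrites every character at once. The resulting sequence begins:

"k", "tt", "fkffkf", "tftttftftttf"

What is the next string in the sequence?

fkftffkffkffkftffkftffkffkffkftf

Expanding tftttftftttf: t→fkf, f→tf, t→fkf, t→fkf, t→fkf, f→tf, t→fkf, f→tf, t→fkf, t→fkf, t→fkf, f→tf. Concatenated: fkf tf fkf fkf fkf tf fkf tf fkf fkf fkf tf.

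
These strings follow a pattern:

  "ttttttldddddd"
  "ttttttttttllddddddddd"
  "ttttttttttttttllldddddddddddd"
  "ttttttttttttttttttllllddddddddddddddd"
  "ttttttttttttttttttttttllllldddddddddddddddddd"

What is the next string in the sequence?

ttttttttttttttttttttttttttllllllddddddddddddddddddddd

Each string has the form t^{4n+2} l^{n} d^{3n+3} (n = 1, 2, …).
Setting n = 6 gives 26, 6, 21 characters in each block.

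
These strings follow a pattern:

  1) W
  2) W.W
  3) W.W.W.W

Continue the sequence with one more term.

Each string is two copies of the previous one joined by '.'.
Doubling W.W.W.W with '.' between the halves:

W.W.W.W.W.W.W.W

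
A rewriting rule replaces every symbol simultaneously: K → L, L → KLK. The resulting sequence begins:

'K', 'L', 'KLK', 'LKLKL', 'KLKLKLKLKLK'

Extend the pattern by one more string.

LKLKLKLKLKLKLKLKLKLKL

Expanding KLKLKLKLKLK: K→L, L→KLK, K→L, L→KLK, K→L, L→KLK, K→L, L→KLK, K→L, L→KLK, K→L. Concatenated: L KLK L KLK L KLK L KLK L KLK L.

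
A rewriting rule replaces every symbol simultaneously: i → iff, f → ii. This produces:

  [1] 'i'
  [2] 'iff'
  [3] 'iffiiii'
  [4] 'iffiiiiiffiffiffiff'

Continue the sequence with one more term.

Applying the rule to each of the 19 symbols of iffiiiiiffiffiffiff gives the pieces iff ii ii iff iff iff iff iff ii ii iff ii ii iff ii ii iff ii ii, which concatenate to the answer.

iffiiiiiffiffiffiffiffiiiiiffiiiiiffiiiiiffiiii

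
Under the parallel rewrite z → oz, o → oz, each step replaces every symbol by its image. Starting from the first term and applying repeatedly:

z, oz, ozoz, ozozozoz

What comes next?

Rewriting each symbol of ozozozoz: o→oz, z→oz, o→oz, z→oz, o→oz, z→oz, o→oz, z→oz, which concatenates to oz oz oz oz oz oz oz oz.

ozozozozozozozoz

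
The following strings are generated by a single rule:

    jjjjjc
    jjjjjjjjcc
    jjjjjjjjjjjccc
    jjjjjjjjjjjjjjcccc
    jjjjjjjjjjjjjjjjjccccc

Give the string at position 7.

jjjjjjjjjjjjjjjjjjjjjjjccccccc

The n-th term is 3n-1 j's then n-1 c's, where the shown terms are n = 2, 3, 4, 5, 6.
For term 7, n = 8, so the run lengths are 23, 7.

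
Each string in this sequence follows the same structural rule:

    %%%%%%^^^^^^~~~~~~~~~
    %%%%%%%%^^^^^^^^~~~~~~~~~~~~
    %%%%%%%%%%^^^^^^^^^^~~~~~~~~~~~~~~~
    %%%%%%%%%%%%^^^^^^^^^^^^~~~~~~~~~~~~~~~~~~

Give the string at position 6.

%%%%%%%%%%%%%%%%^^^^^^^^^^^^^^^^~~~~~~~~~~~~~~~~~~~~~~~~

Reading off run lengths: % runs 6, 8, 10, 12; ^ runs 6, 8, 10, 12; ~ runs 9, 12, 15, 18 — each is linear in n, where the shown terms are n = 3, 4, 5, 6.
For term 6, n = 8, so the run lengths are 16, 16, 24.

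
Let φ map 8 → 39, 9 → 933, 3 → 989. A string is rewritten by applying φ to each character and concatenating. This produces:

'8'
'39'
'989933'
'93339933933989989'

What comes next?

Replace each of the 17 characters of 93339933933989989 in place — 933 989 989 989 933 933 989 989 933 989 989 933 39 933 933 39 933 — and concatenate.

9339899899899339339899899339899899333993393339933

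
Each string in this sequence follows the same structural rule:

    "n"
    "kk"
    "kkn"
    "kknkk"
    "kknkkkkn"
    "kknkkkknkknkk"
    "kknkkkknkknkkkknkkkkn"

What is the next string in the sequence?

This is a Fibonacci-style word recurrence s(k) = s(k−1)·s(k−2): e.g. kk·n = kkn.
The next term joins kknkkkknkknkkkknkkkkn and kknkkkknkknkk.

kknkkkknkknkkkknkkkknkknkkkknkknkk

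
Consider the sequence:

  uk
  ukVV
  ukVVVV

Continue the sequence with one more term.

The strings grow by a fixed suffix VV each time.
One more step from ukVVVV gives the answer.

ukVVVVVV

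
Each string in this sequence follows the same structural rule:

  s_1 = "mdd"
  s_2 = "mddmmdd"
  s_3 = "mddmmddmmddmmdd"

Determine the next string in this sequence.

mddmmddmmddmmddmmddmmddmmddmmdd

Every step duplicates the string with 'm' between the halves.
So the next term is two copies of mddmmddmmddmmdd with 'm' between the halves.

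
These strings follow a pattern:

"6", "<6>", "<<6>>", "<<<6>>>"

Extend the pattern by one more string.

Every step adds < to the front and > to the end of the previous string.
Applying this once more to <<<6>>>:

<<<<6>>>>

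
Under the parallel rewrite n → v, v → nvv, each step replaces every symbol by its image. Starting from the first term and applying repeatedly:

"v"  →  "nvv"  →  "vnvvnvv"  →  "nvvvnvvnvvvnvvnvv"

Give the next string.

Applying the rule to each of the 17 symbols of nvvvnvvnvvvnvvnvv gives the pieces v nvv nvv nvv v nvv nvv v nvv nvv nvv v nvv nvv v nvv nvv, which concatenate to the answer.

vnvvnvvnvvvnvvnvvvnvvnvvnvvvnvvnvvvnvvnvv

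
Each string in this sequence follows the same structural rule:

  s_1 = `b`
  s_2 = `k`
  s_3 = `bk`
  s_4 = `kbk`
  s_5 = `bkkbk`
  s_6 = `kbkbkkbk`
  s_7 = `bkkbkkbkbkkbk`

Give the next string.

kbkbkkbkbkkbkkbkbkkbk

Each term (from the third on) is the two preceding terms concatenated in order: term 3 = b·k = bk.
The next term joins kbkbkkbk and bkkbkkbkbkkbk.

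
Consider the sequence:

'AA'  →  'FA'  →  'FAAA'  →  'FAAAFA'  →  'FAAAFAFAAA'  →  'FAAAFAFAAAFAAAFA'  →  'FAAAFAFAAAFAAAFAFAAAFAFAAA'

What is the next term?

FAAAFAFAAAFAAAFAFAAAFAFAAAFAAAFAFAAAFAAAFA

This is a Fibonacci-style word recurrence s(k) = s(k−1)·s(k−2): e.g. FA·AA = FAAA.
So term 8 is FAAAFAFAAAFAAAFAFAAAFAFAAA·FAAAFAFAAAFAAAFA.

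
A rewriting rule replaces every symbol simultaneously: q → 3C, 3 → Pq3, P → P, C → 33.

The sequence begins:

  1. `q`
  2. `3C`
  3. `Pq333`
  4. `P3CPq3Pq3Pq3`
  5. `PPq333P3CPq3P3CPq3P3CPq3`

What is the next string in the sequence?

Replace each of the 24 characters of PPq333P3CPq3P3CPq3P3CPq3 in place — P P 3C Pq3 Pq3 Pq3 P Pq3 33 P 3C Pq3 P Pq3 33 P 3C Pq3 P Pq3 33 P 3C Pq3 — and concatenate.

PP3CPq3Pq3Pq3PPq333P3CPq3PPq333P3CPq3PPq333P3CPq3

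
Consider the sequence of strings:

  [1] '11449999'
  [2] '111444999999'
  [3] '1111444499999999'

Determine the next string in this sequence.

Reading off run lengths: 1 runs 2, 3, 4; 4 runs 2, 3, 4; 9 runs 4, 6, 8 — each is linear in n, where the shown terms are n = 2, 3, 4.
For the next term, n = 5, so the run lengths are 5, 5, 10.

11111444449999999999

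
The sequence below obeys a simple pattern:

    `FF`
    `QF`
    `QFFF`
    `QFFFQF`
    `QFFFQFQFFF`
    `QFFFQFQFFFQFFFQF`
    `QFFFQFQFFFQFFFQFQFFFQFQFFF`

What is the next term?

QFFFQFQFFFQFFFQFQFFFQFQFFFQFFFQFQFFFQFFFQF

Each term (from the third on) is the previous term followed by the one before it: term 3 = QF·FF = QFFF.
So term 8 is QFFFQFQFFFQFFFQFQFFFQFQFFF·QFFFQFQFFFQFFFQF.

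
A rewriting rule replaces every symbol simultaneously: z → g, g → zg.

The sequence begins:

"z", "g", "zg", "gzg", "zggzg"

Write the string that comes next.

Expanding zggzg: z→g, g→zg, g→zg, z→g, g→zg. Concatenated: g zg zg g zg.

gzgzggzg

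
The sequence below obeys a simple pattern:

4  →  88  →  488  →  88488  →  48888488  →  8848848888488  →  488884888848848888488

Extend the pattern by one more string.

Each term (from the third on) is the two preceding terms concatenated in order: term 3 = 4·88 = 488.
The next term joins 8848848888488 and 488884888848848888488.

8848848888488488884888848848888488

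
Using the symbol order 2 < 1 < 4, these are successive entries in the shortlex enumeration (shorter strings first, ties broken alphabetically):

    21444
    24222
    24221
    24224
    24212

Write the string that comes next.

24211

Find the rightmost character of 24212 below 4, bump it to the next letter, and reset everything to its right to 2.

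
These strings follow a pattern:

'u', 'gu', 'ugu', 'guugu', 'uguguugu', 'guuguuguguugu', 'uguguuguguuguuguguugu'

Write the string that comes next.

From term 3 onward, concatenate the second-to-last term with the last: u·gu = ugu, gu·ugu = guugu, …
Continuing: guuguuguguugu · uguguuguguuguuguguugu gives term 8.

guuguuguguuguuguguuguguuguuguguugu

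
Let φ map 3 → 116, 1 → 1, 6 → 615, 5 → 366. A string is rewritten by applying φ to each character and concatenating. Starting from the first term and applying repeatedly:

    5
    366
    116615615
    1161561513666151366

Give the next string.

1161513666151366111661561561513661116615615

Applying the rule to each of the 19 symbols of 1161561513666151366 gives the pieces 1 1 615 1 366 615 1 366 1 116 615 615 615 1 366 1 116 615 615, which concatenate to the answer.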